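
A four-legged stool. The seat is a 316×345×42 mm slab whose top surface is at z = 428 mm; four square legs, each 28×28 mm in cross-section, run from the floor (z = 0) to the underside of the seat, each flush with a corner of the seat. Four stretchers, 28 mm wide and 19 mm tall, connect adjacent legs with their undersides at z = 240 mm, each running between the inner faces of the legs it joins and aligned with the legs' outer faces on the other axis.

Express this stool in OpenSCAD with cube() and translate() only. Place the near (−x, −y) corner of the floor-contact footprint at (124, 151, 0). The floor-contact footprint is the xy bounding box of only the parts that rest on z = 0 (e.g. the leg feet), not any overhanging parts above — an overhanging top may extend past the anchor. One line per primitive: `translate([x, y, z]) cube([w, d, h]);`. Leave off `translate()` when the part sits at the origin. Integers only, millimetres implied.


translate([124, 151, 386]) cube([316, 345, 42]);
translate([124, 151, 0]) cube([28, 28, 386]);
translate([412, 151, 0]) cube([28, 28, 386]);
translate([124, 468, 0]) cube([28, 28, 386]);
translate([412, 468, 0]) cube([28, 28, 386]);
translate([152, 151, 240]) cube([260, 28, 19]);
translate([152, 468, 240]) cube([260, 28, 19]);
translate([124, 179, 240]) cube([28, 289, 19]);
translate([412, 179, 240]) cube([28, 289, 19]);


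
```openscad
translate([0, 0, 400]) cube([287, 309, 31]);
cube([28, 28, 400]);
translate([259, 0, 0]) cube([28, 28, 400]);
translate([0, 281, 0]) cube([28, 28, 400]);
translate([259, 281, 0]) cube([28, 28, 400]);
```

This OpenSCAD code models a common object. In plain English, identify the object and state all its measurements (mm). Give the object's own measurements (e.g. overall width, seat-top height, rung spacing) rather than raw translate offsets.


A simple wooden stool: a rectangular seat 287 mm (x) by 309 mm (y), 31 mm thick, top face at z = 431 mm, on four square legs, each 28×28 mm in cross-section. The legs rest on z = 0, each flush with a corner of the seat.


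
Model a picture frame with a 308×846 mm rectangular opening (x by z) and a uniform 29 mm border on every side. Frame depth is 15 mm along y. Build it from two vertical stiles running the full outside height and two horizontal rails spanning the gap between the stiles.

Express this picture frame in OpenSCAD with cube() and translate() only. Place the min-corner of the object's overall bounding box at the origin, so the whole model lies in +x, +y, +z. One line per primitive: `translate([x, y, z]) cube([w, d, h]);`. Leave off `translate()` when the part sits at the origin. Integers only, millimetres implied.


cube([29, 15, 904]);
translate([337, 0, 0]) cube([29, 15, 904]);
translate([29, 0, 0]) cube([308, 15, 29]);
translate([29, 0, 875]) cube([308, 15, 29]);


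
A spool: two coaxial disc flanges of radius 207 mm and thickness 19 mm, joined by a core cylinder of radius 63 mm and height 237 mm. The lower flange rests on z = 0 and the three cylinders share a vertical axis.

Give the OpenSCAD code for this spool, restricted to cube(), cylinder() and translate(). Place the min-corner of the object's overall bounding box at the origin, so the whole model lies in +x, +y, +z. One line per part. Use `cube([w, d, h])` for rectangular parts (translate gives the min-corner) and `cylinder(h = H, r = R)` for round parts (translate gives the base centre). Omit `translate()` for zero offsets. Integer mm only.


translate([207, 207, 0]) cylinder(h = 19, r = 207);
translate([207, 207, 19]) cylinder(h = 237, r = 63);
translate([207, 207, 256]) cylinder(h = 19, r = 207);


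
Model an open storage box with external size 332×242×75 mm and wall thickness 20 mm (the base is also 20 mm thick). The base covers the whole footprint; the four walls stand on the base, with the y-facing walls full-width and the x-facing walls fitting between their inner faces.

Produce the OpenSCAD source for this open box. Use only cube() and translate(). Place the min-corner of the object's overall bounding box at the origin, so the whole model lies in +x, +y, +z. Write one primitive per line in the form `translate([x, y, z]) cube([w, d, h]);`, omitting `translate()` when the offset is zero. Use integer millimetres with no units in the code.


cube([332, 242, 20]);
translate([0, 0, 20]) cube([332, 20, 55]);
translate([0, 222, 20]) cube([332, 20, 55]);
translate([0, 20, 20]) cube([20, 202, 55]);
translate([312, 20, 20]) cube([20, 202, 55]);


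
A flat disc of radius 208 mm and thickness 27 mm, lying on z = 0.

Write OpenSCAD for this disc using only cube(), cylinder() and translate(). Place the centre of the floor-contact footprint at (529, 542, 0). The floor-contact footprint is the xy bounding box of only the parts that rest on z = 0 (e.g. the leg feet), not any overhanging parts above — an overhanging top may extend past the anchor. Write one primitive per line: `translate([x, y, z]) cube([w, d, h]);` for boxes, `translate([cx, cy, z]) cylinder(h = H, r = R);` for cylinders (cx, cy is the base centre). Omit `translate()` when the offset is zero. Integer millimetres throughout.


translate([529, 542, 0]) cylinder(h = 27, r = 208);


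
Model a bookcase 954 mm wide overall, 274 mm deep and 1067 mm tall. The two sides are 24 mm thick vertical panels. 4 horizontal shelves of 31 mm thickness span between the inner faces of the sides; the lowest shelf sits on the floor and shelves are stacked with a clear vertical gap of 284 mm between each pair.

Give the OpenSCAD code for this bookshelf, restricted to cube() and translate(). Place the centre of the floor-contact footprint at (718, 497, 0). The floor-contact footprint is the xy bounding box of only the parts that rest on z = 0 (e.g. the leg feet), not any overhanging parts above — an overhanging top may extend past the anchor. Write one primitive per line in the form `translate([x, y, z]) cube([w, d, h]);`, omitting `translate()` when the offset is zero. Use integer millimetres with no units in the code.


translate([241, 360, 0]) cube([24, 274, 1067]);
translate([1171, 360, 0]) cube([24, 274, 1067]);
translate([265, 360, 0]) cube([906, 274, 31]);
translate([265, 360, 315]) cube([906, 274, 31]);
translate([265, 360, 630]) cube([906, 274, 31]);
translate([265, 360, 945]) cube([906, 274, 31]);


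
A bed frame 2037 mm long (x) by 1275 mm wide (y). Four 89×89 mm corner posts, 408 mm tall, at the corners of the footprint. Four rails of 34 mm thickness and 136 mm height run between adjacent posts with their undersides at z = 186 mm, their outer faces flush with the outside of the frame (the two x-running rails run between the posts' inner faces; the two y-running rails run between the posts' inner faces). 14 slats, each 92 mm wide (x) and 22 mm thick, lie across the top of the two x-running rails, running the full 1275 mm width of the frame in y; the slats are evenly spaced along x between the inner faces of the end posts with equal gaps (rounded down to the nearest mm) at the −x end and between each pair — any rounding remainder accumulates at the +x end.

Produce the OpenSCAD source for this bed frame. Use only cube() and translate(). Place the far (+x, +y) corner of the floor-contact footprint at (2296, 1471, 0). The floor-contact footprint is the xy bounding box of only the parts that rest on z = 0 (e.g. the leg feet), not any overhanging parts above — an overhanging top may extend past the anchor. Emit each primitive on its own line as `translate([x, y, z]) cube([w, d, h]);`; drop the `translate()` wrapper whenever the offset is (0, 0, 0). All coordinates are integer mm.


translate([259, 196, 0]) cube([89, 89, 408]);
translate([259, 1382, 0]) cube([89, 89, 408]);
translate([2207, 196, 0]) cube([89, 89, 408]);
translate([2207, 1382, 0]) cube([89, 89, 408]);
translate([348, 196, 186]) cube([1859, 34, 136]);
translate([348, 1437, 186]) cube([1859, 34, 136]);
translate([259, 285, 186]) cube([34, 1097, 136]);
translate([2262, 285, 186]) cube([34, 1097, 136]);
translate([386, 196, 322]) cube([92, 1275, 22]);
translate([516, 196, 322]) cube([92, 1275, 22]);
translate([646, 196, 322]) cube([92, 1275, 22]);
translate([776, 196, 322]) cube([92, 1275, 22]);
translate([906, 196, 322]) cube([92, 1275, 22]);
translate([1036, 196, 322]) cube([92, 1275, 22]);
translate([1166, 196, 322]) cube([92, 1275, 22]);
translate([1296, 196, 322]) cube([92, 1275, 22]);
translate([1426, 196, 322]) cube([92, 1275, 22]);
translate([1556, 196, 322]) cube([92, 1275, 22]);
translate([1686, 196, 322]) cube([92, 1275, 22]);
translate([1816, 196, 322]) cube([92, 1275, 22]);
translate([1946, 196, 322]) cube([92, 1275, 22]);
translate([2076, 196, 322]) cube([92, 1275, 22]);


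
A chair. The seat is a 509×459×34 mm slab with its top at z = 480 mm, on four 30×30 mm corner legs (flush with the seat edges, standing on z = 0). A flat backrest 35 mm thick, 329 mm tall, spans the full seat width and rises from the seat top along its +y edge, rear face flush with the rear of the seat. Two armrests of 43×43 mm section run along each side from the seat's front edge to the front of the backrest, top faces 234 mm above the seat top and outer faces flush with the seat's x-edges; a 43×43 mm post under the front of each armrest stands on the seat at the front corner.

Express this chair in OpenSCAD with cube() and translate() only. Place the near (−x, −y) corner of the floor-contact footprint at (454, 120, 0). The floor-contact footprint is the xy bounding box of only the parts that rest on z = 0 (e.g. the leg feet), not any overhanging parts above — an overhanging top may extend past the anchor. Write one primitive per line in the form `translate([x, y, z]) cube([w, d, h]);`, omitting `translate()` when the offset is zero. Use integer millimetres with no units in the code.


translate([454, 120, 446]) cube([509, 459, 34]);
translate([454, 120, 0]) cube([30, 30, 446]);
translate([933, 120, 0]) cube([30, 30, 446]);
translate([454, 549, 0]) cube([30, 30, 446]);
translate([933, 549, 0]) cube([30, 30, 446]);
translate([454, 544, 480]) cube([509, 35, 329]);
translate([454, 120, 671]) cube([43, 424, 43]);
translate([920, 120, 671]) cube([43, 424, 43]);
translate([454, 120, 480]) cube([43, 43, 191]);
translate([920, 120, 480]) cube([43, 43, 191]);


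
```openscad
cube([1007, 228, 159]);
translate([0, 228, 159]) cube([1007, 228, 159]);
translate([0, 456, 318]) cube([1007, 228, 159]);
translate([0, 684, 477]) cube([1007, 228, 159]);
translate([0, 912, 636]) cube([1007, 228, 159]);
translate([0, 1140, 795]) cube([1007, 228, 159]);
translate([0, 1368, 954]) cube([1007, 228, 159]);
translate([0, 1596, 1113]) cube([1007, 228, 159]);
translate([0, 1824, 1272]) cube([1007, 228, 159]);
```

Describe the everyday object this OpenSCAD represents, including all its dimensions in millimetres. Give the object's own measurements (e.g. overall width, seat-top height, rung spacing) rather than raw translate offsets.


A straight staircase of 9 solid steps. Each step is 1007 mm wide (x), 228 mm deep (y, the going) and 159 mm tall (the rise). The first step rests on the floor; each subsequent step sits one going further in +y and one rise higher in +z, directly behind and above the previous step with no overlap.


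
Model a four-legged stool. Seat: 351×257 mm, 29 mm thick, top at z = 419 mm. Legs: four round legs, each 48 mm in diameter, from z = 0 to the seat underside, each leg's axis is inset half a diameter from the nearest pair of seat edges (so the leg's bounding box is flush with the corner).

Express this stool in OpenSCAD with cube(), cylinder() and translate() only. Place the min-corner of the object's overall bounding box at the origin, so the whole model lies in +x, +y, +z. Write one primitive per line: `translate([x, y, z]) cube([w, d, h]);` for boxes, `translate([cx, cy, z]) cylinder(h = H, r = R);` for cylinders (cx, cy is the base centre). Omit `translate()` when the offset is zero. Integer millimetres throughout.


translate([0, 0, 390]) cube([351, 257, 29]);
translate([24, 24, 0]) cylinder(h = 390, r = 24);
translate([327, 24, 0]) cylinder(h = 390, r = 24);
translate([24, 233, 0]) cylinder(h = 390, r = 24);
translate([327, 233, 0]) cylinder(h = 390, r = 24);


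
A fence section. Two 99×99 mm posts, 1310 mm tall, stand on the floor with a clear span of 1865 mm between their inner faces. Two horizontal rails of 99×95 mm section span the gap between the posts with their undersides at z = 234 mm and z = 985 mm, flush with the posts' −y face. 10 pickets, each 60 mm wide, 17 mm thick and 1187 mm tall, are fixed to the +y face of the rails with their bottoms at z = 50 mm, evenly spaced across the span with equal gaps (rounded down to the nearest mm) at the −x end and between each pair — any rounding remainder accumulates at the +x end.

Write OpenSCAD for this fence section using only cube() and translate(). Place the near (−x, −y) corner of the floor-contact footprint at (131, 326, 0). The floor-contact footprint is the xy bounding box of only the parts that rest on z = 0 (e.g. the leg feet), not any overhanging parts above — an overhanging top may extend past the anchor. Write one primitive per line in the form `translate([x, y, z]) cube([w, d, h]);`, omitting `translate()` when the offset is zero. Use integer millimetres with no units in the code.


translate([131, 326, 0]) cube([99, 99, 1310]);
translate([2095, 326, 0]) cube([99, 99, 1310]);
translate([230, 326, 234]) cube([1865, 99, 95]);
translate([230, 326, 985]) cube([1865, 99, 95]);
translate([345, 425, 50]) cube([60, 17, 1187]);
translate([520, 425, 50]) cube([60, 17, 1187]);
translate([695, 425, 50]) cube([60, 17, 1187]);
translate([870, 425, 50]) cube([60, 17, 1187]);
translate([1045, 425, 50]) cube([60, 17, 1187]);
translate([1220, 425, 50]) cube([60, 17, 1187]);
translate([1395, 425, 50]) cube([60, 17, 1187]);
translate([1570, 425, 50]) cube([60, 17, 1187]);
translate([1745, 425, 50]) cube([60, 17, 1187]);
translate([1920, 425, 50]) cube([60, 17, 1187]);


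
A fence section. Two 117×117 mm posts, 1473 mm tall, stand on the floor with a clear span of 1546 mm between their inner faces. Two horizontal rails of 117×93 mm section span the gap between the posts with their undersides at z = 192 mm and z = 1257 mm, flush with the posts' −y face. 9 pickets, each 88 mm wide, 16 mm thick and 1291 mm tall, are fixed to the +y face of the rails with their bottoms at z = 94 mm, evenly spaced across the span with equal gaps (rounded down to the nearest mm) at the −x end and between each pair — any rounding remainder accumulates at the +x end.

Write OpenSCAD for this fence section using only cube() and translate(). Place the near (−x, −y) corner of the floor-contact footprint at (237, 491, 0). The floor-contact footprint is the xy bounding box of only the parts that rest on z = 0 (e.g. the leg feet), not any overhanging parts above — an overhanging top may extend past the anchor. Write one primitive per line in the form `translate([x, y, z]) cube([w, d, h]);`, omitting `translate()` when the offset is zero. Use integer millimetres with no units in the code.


translate([237, 491, 0]) cube([117, 117, 1473]);
translate([1900, 491, 0]) cube([117, 117, 1473]);
translate([354, 491, 192]) cube([1546, 117, 93]);
translate([354, 491, 1257]) cube([1546, 117, 93]);
translate([429, 608, 94]) cube([88, 16, 1291]);
translate([592, 608, 94]) cube([88, 16, 1291]);
translate([755, 608, 94]) cube([88, 16, 1291]);
translate([918, 608, 94]) cube([88, 16, 1291]);
translate([1081, 608, 94]) cube([88, 16, 1291]);
translate([1244, 608, 94]) cube([88, 16, 1291]);
translate([1407, 608, 94]) cube([88, 16, 1291]);
translate([1570, 608, 94]) cube([88, 16, 1291]);
translate([1733, 608, 94]) cube([88, 16, 1291]);


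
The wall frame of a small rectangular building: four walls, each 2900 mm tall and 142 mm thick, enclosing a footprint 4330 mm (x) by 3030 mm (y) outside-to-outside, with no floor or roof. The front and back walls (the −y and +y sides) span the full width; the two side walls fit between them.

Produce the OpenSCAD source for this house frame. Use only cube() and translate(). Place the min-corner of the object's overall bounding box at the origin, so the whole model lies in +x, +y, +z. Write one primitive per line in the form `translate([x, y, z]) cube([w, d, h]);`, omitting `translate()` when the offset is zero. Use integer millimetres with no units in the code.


cube([4330, 142, 2900]);
translate([0, 2888, 0]) cube([4330, 142, 2900]);
translate([0, 142, 0]) cube([142, 2746, 2900]);
translate([4188, 142, 0]) cube([142, 2746, 2900]);


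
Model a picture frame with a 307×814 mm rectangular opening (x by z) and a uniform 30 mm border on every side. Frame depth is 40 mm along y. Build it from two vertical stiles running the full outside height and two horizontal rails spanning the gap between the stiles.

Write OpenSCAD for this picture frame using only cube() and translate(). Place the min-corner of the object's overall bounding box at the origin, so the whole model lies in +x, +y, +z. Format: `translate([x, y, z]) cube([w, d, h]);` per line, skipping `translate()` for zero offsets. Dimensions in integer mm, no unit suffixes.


cube([30, 40, 874]);
translate([337, 0, 0]) cube([30, 40, 874]);
translate([30, 0, 0]) cube([307, 40, 30]);
translate([30, 0, 844]) cube([307, 40, 30]);


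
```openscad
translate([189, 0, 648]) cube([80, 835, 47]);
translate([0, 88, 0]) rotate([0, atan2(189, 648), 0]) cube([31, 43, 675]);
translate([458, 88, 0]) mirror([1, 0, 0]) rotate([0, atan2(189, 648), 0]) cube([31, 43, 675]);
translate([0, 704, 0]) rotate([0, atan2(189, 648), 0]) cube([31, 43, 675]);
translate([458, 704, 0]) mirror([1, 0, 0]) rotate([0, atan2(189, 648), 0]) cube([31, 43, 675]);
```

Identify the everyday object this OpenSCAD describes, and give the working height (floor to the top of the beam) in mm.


A sawhorse. The overall height is 695 mm.

A beam across two mirrored pairs of raked legs — a sawhorse. The beam's underside is at z = 648 (matching the legs' vertical rise in atan2(189, 648)) and the beam is 47 mm tall, so its top is at 648 + 47 = 695 mm. The raked legs top out at the beam's underside, so that is the highest point.


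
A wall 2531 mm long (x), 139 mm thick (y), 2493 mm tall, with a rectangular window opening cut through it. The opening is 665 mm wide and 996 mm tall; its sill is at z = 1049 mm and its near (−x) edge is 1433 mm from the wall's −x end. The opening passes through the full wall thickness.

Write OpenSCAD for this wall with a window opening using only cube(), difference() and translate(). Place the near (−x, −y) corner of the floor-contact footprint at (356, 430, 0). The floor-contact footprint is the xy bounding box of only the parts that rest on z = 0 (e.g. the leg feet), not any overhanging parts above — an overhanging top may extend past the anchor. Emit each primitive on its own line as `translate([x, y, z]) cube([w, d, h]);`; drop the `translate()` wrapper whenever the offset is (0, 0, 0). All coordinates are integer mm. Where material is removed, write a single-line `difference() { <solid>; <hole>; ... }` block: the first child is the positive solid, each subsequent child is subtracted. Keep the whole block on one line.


difference() { translate([356, 430, 0]) cube([2531, 139, 2493]); translate([1789, 430, 1049]) cube([665, 139, 996]); }


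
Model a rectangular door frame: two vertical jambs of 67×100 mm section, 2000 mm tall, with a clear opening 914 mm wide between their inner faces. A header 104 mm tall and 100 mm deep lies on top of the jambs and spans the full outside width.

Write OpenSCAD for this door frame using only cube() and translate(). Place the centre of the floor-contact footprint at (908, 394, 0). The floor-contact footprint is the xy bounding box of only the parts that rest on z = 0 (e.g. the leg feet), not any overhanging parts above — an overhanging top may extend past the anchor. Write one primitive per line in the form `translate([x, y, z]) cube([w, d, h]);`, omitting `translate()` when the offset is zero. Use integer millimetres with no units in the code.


translate([384, 344, 0]) cube([67, 100, 2000]);
translate([1365, 344, 0]) cube([67, 100, 2000]);
translate([384, 344, 2000]) cube([1048, 100, 104]);


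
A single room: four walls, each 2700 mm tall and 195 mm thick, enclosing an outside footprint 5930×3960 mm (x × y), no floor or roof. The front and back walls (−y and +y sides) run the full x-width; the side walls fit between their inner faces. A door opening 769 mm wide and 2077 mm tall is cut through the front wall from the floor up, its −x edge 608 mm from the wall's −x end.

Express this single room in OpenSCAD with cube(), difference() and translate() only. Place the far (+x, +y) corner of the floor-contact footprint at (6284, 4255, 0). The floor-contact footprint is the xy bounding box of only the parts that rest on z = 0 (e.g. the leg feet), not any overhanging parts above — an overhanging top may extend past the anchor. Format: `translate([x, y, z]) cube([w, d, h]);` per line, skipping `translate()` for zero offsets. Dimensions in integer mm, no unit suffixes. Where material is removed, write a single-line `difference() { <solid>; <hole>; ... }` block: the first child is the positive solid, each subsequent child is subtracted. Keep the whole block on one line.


difference() { translate([354, 295, 0]) cube([5930, 195, 2700]); translate([962, 295, 0]) cube([769, 195, 2077]); }
translate([354, 4060, 0]) cube([5930, 195, 2700]);
translate([354, 490, 0]) cube([195, 3570, 2700]);
translate([6089, 490, 0]) cube([195, 3570, 2700]);


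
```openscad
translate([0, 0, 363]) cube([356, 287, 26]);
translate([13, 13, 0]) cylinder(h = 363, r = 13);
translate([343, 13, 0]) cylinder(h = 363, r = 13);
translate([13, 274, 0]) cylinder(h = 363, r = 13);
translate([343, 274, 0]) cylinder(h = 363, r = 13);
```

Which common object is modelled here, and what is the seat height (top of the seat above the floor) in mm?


A stool. The seat height is 389 mm.

A 356×287×26 slab at z = 363 on four corner cylinders — a stool. The seat top is 363 + 26 = 389 mm.


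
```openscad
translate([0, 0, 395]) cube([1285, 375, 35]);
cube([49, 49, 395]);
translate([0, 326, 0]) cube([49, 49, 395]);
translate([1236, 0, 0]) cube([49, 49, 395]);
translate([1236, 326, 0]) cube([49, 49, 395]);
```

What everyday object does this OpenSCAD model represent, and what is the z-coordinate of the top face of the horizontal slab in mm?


A bench. The seat-top height is 430 mm.

A long slab on four corner posts — a bench. The slab sits at z = 395 with thickness 35, so the top is 395 + 35 = 430 mm.


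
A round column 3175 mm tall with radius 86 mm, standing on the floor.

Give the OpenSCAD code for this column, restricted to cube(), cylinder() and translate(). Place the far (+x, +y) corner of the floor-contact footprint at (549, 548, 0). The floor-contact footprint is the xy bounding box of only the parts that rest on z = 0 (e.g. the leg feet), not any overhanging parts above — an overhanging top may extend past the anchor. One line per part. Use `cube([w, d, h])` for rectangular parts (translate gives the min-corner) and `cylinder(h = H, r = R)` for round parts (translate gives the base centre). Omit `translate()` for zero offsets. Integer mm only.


translate([463, 462, 0]) cylinder(h = 3175, r = 86);


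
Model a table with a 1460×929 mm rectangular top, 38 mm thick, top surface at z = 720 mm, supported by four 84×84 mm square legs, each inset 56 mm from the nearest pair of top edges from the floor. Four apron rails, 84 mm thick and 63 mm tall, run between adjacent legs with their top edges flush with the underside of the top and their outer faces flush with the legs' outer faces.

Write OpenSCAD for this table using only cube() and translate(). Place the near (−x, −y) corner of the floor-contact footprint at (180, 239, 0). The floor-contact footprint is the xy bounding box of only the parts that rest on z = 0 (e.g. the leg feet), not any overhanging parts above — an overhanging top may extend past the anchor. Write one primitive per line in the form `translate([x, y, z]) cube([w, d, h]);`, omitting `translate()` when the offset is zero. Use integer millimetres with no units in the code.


translate([124, 183, 682]) cube([1460, 929, 38]);
translate([180, 239, 0]) cube([84, 84, 682]);
translate([1444, 239, 0]) cube([84, 84, 682]);
translate([180, 972, 0]) cube([84, 84, 682]);
translate([1444, 972, 0]) cube([84, 84, 682]);
translate([264, 239, 619]) cube([1180, 84, 63]);
translate([264, 972, 619]) cube([1180, 84, 63]);
translate([180, 323, 619]) cube([84, 649, 63]);
translate([1444, 323, 619]) cube([84, 649, 63]);


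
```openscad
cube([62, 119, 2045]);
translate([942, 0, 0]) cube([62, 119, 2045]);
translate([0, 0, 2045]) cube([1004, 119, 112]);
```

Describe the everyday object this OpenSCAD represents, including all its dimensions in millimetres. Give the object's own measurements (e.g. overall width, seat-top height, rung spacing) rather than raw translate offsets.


A door frame. The clear opening is 880 mm wide and 2045 mm high. Two 62 mm wide jambs, 119 mm deep, stand either side of the opening from the floor to the top of the opening. A 112 mm thick head sits across the top of both jambs, spanning the full outside width of the frame.


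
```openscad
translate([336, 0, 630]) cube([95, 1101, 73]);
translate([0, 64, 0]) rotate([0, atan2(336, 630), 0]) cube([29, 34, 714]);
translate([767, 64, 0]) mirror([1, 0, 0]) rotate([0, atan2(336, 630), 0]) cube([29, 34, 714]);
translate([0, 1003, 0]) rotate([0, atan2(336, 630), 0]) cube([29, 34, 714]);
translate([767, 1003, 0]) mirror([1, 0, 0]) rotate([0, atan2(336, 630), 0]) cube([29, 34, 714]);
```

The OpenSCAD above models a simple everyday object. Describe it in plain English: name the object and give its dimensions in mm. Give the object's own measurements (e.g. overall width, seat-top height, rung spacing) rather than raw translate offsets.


A sawhorse. A 95×1101×73 mm beam (x, y, z) sits on two A-frame leg pairs. Each pair is two raked legs of 29×34 mm section (34 mm along y) splaying symmetrically in x. Each leg rises 630 mm vertically over 336 mm of horizontal reach and is 714 mm long along its own axis. Every leg's outer bottom edge rests on the floor and its outer top edge meets a bottom edge of the beam — the left legs (tilting toward +x) meet the beam's −x bottom edge, the right legs (their mirror images, tilting toward −x) meet its +x bottom edge — so the leg tops tuck under the beam, the beam's underside is 630 mm above the floor, and the feet are 767 mm apart outside-to-outside with the beam centred between them. The two leg pairs are set in 64 mm from either end of the beam.


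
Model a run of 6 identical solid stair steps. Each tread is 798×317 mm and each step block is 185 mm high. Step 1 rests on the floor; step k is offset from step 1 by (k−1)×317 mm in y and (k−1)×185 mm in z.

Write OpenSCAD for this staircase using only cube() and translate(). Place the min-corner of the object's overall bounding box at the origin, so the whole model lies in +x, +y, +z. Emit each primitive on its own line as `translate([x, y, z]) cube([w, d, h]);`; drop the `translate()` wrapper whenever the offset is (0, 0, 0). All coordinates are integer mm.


cube([798, 317, 185]);
translate([0, 317, 185]) cube([798, 317, 185]);
translate([0, 634, 370]) cube([798, 317, 185]);
translate([0, 951, 555]) cube([798, 317, 185]);
translate([0, 1268, 740]) cube([798, 317, 185]);
translate([0, 1585, 925]) cube([798, 317, 185]);


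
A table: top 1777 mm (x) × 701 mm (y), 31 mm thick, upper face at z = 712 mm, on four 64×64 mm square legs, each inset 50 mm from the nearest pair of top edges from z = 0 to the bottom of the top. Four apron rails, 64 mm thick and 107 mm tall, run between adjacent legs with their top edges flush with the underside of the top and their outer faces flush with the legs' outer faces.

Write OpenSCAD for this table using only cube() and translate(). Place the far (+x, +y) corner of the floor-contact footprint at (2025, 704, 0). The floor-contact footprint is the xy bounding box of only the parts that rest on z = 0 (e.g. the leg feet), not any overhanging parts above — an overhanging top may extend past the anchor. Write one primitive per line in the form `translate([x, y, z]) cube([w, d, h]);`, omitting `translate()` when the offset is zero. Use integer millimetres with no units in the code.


translate([298, 53, 681]) cube([1777, 701, 31]);
translate([348, 103, 0]) cube([64, 64, 681]);
translate([1961, 103, 0]) cube([64, 64, 681]);
translate([348, 640, 0]) cube([64, 64, 681]);
translate([1961, 640, 0]) cube([64, 64, 681]);
translate([412, 103, 574]) cube([1549, 64, 107]);
translate([412, 640, 574]) cube([1549, 64, 107]);
translate([348, 167, 574]) cube([64, 473, 107]);
translate([1961, 167, 574]) cube([64, 473, 107]);


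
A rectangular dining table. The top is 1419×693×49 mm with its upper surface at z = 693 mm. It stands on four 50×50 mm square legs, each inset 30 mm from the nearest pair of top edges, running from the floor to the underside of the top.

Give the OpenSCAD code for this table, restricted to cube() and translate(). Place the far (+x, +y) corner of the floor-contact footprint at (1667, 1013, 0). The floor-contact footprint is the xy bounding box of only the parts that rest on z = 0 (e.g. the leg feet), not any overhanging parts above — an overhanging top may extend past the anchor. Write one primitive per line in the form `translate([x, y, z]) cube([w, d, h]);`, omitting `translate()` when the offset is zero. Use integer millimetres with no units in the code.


translate([278, 350, 644]) cube([1419, 693, 49]);
translate([308, 380, 0]) cube([50, 50, 644]);
translate([1617, 380, 0]) cube([50, 50, 644]);
translate([308, 963, 0]) cube([50, 50, 644]);
translate([1617, 963, 0]) cube([50, 50, 644]);


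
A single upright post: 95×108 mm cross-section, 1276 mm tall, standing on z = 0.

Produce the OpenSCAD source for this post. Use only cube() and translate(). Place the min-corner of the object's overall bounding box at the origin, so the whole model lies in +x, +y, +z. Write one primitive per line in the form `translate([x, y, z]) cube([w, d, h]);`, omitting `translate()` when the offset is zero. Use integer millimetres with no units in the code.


cube([95, 108, 1276]);


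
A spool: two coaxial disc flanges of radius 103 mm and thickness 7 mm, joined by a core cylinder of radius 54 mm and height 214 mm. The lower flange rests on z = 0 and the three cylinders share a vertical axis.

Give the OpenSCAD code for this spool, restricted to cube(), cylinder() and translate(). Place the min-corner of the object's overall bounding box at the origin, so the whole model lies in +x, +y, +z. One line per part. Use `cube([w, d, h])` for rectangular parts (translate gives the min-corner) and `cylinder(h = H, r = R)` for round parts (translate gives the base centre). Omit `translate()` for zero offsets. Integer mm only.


translate([103, 103, 0]) cylinder(h = 7, r = 103);
translate([103, 103, 7]) cylinder(h = 214, r = 54);
translate([103, 103, 221]) cylinder(h = 7, r = 103);


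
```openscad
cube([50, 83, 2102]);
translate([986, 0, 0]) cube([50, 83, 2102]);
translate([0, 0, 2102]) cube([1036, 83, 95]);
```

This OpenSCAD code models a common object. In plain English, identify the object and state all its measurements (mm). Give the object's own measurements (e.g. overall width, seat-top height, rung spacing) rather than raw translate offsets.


A door frame. The clear opening is 936 mm wide and 2102 mm high. Two 50 mm wide jambs, 83 mm deep, stand either side of the opening from the floor to the top of the opening. A 95 mm thick head sits across the top of both jambs, spanning the full outside width of the frame.


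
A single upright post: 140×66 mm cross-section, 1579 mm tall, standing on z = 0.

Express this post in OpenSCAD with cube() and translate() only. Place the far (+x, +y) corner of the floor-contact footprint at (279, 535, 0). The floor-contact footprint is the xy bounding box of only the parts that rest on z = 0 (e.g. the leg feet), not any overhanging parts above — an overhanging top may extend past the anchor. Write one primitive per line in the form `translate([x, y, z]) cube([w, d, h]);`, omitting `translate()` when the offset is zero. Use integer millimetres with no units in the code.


translate([139, 469, 0]) cube([140, 66, 1579]);


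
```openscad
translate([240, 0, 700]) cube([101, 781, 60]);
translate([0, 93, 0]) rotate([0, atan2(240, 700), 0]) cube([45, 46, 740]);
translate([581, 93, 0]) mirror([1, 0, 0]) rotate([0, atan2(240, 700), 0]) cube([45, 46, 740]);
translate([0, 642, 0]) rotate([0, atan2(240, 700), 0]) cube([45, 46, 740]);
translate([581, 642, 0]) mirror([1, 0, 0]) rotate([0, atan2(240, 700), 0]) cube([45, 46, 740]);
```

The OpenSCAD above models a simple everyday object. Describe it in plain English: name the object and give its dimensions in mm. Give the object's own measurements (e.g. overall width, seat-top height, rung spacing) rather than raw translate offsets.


A sawhorse. A 101×781×60 mm beam (x, y, z) sits on two A-frame leg pairs. Each pair is two raked legs of 45×46 mm section (46 mm along y) splaying symmetrically in x. Each leg rises 700 mm vertically over 240 mm of horizontal reach and is 740 mm long along its own axis. Every leg's outer bottom edge rests on the floor and its outer top edge meets a bottom edge of the beam — the left legs (tilting toward +x) meet the beam's −x bottom edge, the right legs (their mirror images, tilting toward −x) meet its +x bottom edge — so the leg tops tuck under the beam, the beam's underside is 700 mm above the floor, and the feet are 581 mm apart outside-to-outside with the beam centred between them. The two leg pairs are set in 93 mm from either end of the beam.


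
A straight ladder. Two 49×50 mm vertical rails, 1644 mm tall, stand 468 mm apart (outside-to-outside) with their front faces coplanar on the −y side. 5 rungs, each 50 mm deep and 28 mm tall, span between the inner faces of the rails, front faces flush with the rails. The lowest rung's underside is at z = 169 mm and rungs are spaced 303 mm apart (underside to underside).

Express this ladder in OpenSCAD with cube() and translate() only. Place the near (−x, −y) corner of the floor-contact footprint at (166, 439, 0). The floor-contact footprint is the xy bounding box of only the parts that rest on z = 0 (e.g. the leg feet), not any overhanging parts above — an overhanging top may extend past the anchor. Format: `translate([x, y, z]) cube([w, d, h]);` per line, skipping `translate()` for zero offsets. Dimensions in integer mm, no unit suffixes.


translate([166, 439, 0]) cube([49, 50, 1644]);
translate([585, 439, 0]) cube([49, 50, 1644]);
translate([215, 439, 169]) cube([370, 50, 28]);
translate([215, 439, 472]) cube([370, 50, 28]);
translate([215, 439, 775]) cube([370, 50, 28]);
translate([215, 439, 1078]) cube([370, 50, 28]);
translate([215, 439, 1381]) cube([370, 50, 28]);


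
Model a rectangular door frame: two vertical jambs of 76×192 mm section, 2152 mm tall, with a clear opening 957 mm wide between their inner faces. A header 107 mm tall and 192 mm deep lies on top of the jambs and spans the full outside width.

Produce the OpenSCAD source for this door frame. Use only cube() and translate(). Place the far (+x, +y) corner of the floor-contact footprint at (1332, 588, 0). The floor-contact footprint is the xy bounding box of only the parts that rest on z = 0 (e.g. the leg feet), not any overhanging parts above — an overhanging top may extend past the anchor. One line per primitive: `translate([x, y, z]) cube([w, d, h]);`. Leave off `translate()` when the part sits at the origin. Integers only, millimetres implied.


translate([223, 396, 0]) cube([76, 192, 2152]);
translate([1256, 396, 0]) cube([76, 192, 2152]);
translate([223, 396, 2152]) cube([1109, 192, 107]);


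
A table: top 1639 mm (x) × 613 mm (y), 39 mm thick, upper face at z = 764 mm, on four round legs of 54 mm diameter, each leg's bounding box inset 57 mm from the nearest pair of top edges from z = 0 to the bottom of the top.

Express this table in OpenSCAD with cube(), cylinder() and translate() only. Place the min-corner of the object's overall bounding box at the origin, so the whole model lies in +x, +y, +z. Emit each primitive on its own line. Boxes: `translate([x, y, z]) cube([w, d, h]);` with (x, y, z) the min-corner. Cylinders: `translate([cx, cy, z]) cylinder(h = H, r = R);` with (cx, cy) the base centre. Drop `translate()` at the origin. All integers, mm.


// leg_h = 764 - 39 = 725
translate([0, 0, 725]) cube([1639, 613, 39]);
translate([84, 84, 0]) cylinder(h = 725, r = 27);
translate([1555, 84, 0]) cylinder(h = 725, r = 27);
translate([84, 529, 0]) cylinder(h = 725, r = 27);
translate([1555, 529, 0]) cylinder(h = 725, r = 27);


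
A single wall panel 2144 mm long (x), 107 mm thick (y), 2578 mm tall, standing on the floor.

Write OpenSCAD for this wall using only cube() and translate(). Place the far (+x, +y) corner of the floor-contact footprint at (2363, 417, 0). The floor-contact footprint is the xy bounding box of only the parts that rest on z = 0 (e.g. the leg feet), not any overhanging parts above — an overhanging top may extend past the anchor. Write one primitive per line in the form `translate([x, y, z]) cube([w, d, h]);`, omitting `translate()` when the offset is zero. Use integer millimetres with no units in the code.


translate([219, 310, 0]) cube([2144, 107, 2578]);


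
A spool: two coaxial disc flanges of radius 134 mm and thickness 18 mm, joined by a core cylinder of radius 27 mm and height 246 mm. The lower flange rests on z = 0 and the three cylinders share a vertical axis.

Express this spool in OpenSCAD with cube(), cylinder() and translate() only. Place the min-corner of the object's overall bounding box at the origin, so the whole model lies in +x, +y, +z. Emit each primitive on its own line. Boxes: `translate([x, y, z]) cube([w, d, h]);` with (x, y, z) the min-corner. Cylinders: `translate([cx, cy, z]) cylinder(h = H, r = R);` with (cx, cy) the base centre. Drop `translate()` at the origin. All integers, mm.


translate([134, 134, 0]) cylinder(h = 18, r = 134);
translate([134, 134, 18]) cylinder(h = 246, r = 27);
translate([134, 134, 264]) cylinder(h = 18, r = 134);


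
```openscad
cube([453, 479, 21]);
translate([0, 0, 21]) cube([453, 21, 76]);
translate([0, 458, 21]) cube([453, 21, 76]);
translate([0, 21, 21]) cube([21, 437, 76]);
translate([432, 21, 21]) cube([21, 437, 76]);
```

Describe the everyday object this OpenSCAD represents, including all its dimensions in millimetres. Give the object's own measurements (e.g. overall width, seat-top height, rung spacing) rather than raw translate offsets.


An open-topped rectangular box: outside dimensions 453×479×97 mm, with a uniform wall and base thickness of 21 mm. The base is a full 453×479 slab on the floor; four walls sit on top of the base. The front and back walls (the −y and +y sides) span the full width; the two side walls fit between them.


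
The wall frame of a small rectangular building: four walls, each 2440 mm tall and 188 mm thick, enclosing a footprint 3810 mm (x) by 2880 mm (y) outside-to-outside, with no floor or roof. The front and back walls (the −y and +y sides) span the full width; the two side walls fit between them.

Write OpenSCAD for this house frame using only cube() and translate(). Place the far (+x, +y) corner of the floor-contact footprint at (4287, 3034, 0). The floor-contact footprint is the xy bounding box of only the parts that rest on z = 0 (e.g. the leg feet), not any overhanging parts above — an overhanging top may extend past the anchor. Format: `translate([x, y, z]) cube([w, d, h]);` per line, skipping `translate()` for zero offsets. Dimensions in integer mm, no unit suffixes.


translate([477, 154, 0]) cube([3810, 188, 2440]);
translate([477, 2846, 0]) cube([3810, 188, 2440]);
translate([477, 342, 0]) cube([188, 2504, 2440]);
translate([4099, 342, 0]) cube([188, 2504, 2440]);
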